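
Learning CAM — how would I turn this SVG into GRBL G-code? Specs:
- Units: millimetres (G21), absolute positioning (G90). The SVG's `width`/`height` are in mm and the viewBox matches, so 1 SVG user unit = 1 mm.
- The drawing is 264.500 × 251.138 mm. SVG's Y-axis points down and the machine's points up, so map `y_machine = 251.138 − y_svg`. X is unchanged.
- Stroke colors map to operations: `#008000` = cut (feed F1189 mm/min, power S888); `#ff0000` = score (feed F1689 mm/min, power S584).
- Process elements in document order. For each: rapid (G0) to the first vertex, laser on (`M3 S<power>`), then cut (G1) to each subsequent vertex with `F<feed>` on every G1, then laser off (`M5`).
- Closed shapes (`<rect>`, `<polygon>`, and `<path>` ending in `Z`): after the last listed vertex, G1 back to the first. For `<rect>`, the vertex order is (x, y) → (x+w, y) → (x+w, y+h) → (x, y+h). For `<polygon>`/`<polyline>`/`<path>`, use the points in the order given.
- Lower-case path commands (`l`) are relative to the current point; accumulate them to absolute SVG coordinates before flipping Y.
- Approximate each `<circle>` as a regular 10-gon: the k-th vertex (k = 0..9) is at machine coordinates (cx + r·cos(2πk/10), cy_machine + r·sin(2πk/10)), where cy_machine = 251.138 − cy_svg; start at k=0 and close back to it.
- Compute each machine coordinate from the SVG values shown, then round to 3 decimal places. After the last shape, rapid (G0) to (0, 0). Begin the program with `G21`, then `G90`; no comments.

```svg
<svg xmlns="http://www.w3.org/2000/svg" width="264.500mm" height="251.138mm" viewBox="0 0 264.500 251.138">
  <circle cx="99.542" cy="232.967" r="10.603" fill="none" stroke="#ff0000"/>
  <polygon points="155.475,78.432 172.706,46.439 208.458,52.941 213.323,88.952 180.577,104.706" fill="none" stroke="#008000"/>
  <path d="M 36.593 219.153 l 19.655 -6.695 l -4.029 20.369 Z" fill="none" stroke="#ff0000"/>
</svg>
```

G21
G90
G0 X110.145 Y18.171
M3 S584
G1 X108.120 Y24.403 F1689
G1 X102.819 Y28.255 F1689
G1 X96.265 Y28.255 F1689
G1 X90.964 Y24.403 F1689
G1 X88.939 Y18.171 F1689
G1 X90.964 Y11.939 F1689
G1 X96.265 Y8.087 F1689
G1 X102.819 Y8.087 F1689
G1 X108.120 Y11.939 F1689
G1 X110.145 Y18.171 F1689
M5
G0 X155.475 Y172.706
M3 S888
G1 X172.706 Y204.699 F1189
G1 X208.458 Y198.197 F1189
G1 X213.323 Y162.186 F1189
G1 X180.577 Y146.432 F1189
G1 X155.475 Y172.706 F1189
M5
G0 X36.593 Y31.985
M3 S584
G1 X56.248 Y38.680 F1689
G1 X52.219 Y18.311 F1689
G1 X36.593 Y31.985 F1689
M5
G0 X0.000 Y0.000

1 u = 1 mm; y_m = 251.138 − y.

[1] `<circle>` circle, #ff0000→score S584 F1689: (110.145,18.171) → (108.120,24.403) → (102.819,28.255) → (96.265,28.255) → (90.964,24.403) → (88.939,18.171) → (90.964,11.939) → (96.265,8.087) → (102.819,8.087) → (108.120,11.939) → (110.145,18.171) (closed)

[2] `<polygon>` regular polygon, #008000→cut S888 F1189: (155.475,172.706) → (172.706,204.699) → (208.458,198.197) → (213.323,162.186) → (180.577,146.432) → (155.475,172.706) (closed)

[3] `<path>` regular polygon, #ff0000→score S584 F1689: (36.593,31.985) → (56.248,38.680) → (52.219,18.311) → (36.593,31.985) (closed)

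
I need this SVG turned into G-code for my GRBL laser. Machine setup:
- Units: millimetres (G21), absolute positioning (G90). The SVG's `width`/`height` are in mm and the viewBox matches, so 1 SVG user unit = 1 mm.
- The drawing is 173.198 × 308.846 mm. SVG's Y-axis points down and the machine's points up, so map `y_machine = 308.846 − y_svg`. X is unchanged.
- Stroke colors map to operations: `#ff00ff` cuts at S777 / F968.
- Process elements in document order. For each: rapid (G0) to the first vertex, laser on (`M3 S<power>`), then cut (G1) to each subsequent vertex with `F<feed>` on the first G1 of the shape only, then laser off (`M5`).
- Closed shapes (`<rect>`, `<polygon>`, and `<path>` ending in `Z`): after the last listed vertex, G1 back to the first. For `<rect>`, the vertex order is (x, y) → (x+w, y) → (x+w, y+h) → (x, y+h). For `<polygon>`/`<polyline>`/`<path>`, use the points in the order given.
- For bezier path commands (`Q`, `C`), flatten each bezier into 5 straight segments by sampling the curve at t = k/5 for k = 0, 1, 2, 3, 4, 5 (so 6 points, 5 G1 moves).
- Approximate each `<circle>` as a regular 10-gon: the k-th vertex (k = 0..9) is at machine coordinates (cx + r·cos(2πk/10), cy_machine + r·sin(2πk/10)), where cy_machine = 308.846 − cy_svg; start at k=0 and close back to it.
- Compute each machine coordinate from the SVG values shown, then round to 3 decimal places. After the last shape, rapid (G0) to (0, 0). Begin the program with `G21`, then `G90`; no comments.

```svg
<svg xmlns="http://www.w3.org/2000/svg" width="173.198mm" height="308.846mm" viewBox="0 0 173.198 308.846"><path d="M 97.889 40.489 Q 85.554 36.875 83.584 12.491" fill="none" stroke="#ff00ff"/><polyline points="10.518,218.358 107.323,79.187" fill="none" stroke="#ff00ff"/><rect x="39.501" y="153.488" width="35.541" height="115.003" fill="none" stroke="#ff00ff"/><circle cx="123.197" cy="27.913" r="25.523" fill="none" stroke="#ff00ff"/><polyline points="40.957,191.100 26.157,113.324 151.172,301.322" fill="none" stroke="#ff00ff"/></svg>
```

1 u = 1 mm; y_m = 308.846 − y.

[1] `<path>` quadratic bezier, #ff00ff→cut S777 F968: (97.889,268.357) → (93.370,270.633) → (89.679,274.571) → (86.818,280.171) → (84.787,287.432) → (83.584,296.355)

[2] `<polyline>` line segment, #ff00ff→cut S777 F968: (10.518,90.488) → (107.323,229.659)

[3] `<rect>` rectangle, #ff00ff→cut S777 F968: (39.501,155.358) → (75.042,155.358) → (75.042,40.355) → (39.501,40.355) → (39.501,155.358) (closed)

[4] `<circle>` circle, #ff00ff→cut S777 F968: (148.720,280.933) → (143.846,295.935) → (131.084,305.207) → (115.310,305.207) → (102.548,295.935) → (97.674,280.933) → (102.548,265.931) → (115.310,256.659) → (131.084,256.659) → (143.846,265.931) → (148.720,280.933) (closed)

[5] `<polyline>` open polyline, #ff00ff→cut S777 F968: (40.957,117.746) → (26.157,195.522) → (151.172,7.524)

G21
G90
G0 X97.889 Y268.357
M3 S777
G1 X93.370 Y270.633 F968
G1 X89.679 Y274.571
G1 X86.818 Y280.171
G1 X84.787 Y287.432
G1 X83.584 Y296.355
M5
G0 X10.518 Y90.488
M3 S777
G1 X107.323 Y229.659 F968
M5
G0 X39.501 Y155.358
M3 S777
G1 X75.042 Y155.358 F968
G1 X75.042 Y40.355
G1 X39.501 Y40.355
G1 X39.501 Y155.358
M5
G0 X148.720 Y280.933
M3 S777
G1 X143.846 Y295.935 F968
G1 X131.084 Y305.207
G1 X115.310 Y305.207
G1 X102.548 Y295.935
G1 X97.674 Y280.933
G1 X102.548 Y265.931
G1 X115.310 Y256.659
G1 X131.084 Y256.659
G1 X143.846 Y265.931
G1 X148.720 Y280.933
M5
G0 X40.957 Y117.746
M3 S777
G1 X26.157 Y195.522 F968
G1 X151.172 Y7.524
M5
G0 X0.000 Y0.000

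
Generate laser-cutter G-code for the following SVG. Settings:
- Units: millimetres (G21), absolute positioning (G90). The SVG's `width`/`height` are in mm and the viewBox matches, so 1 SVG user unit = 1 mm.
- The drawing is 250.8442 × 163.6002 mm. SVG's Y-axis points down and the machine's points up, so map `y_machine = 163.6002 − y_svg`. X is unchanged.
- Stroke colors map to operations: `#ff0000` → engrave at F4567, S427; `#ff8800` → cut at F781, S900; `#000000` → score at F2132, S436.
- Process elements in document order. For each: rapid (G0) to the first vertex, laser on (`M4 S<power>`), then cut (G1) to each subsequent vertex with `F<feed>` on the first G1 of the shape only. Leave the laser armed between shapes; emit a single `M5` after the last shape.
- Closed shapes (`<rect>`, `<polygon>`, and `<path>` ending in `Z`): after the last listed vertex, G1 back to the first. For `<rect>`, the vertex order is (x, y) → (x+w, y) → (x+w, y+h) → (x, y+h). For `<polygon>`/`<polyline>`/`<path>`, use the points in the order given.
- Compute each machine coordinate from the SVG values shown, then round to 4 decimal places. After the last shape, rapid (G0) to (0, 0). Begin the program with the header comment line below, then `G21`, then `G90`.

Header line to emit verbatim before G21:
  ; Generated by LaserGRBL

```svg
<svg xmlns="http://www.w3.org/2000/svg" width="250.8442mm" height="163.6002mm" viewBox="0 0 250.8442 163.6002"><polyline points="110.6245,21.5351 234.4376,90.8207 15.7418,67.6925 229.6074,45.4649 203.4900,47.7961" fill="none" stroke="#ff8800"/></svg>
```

1 u = 1 mm; y_m = 163.6002 − y.

[1] `<polyline>` open polyline, #ff8800→cut S900 F781: (110.6245,142.0651) → (234.4376,72.7795) → (15.7418,95.9077) → (229.6074,118.1353) → (203.4900,115.8041)

; Generated by LaserGRBL
G21
G90
G0 X110.6245 Y142.0651
M4 S900
G1 X234.4376 Y72.7795 F781
G1 X15.7418 Y95.9077
G1 X229.6074 Y118.1353
G1 X203.4900 Y115.8041
M5
G0 X0.0000 Y0.0000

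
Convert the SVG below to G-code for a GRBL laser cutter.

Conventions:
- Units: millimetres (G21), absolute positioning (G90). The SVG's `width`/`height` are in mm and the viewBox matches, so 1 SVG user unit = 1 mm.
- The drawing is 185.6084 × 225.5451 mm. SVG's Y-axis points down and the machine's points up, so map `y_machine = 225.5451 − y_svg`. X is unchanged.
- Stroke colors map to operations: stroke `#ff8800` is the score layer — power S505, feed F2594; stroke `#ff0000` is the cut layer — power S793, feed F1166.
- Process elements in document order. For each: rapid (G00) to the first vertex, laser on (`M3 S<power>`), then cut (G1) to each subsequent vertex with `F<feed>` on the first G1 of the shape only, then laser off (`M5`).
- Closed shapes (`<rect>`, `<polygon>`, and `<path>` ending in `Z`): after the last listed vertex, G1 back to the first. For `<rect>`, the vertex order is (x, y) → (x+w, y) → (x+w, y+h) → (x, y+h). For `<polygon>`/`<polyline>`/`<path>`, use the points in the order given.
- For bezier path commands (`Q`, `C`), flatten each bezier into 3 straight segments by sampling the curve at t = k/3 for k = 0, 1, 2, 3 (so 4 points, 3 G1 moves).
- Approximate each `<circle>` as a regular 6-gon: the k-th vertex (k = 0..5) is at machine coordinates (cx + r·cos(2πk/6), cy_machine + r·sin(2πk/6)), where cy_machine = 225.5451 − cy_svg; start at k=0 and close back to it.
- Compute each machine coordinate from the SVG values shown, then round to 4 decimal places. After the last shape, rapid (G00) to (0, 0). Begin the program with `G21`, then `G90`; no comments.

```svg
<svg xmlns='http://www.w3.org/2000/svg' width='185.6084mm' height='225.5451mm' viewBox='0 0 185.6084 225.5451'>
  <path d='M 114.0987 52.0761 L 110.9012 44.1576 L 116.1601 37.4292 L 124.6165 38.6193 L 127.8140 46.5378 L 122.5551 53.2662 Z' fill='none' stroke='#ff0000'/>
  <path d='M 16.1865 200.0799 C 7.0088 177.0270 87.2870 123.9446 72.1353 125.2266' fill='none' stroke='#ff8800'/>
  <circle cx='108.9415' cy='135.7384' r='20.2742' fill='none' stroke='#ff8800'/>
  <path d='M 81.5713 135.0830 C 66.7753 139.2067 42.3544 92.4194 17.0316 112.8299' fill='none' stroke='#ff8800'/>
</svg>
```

1 u = 1 mm; y_m = 225.5451 − y.

[1] `<path>` regular polygon, #ff0000→cut S793 F1166: (114.0987,173.4690) → (110.9012,181.3875) → (116.1601,188.1159) → (124.6165,186.9258) → (127.8140,179.0073) → (122.5551,172.2789) → (114.0987,173.4690) (closed)

[2] `<path>` cubic bezier, #ff8800→score S505 F2594: (16.1865,25.4652) → (29.9798,55.4022) → (62.3247,86.6047) → (72.1353,100.3185)

[3] `<circle>` circle, #ff8800→score S505 F2594: (129.2157,89.8067) → (119.0786,107.3647) → (98.8044,107.3647) → (88.6673,89.8067) → (98.8044,72.2487) → (119.0786,72.2487) → (129.2157,89.8067) (closed)

[4] `<path>` cubic bezier, #ff8800→score S505 F2594: (81.5713,90.4621) → (63.8901,98.9343) → (41.7307,115.1008) → (17.0316,112.7152)

G21
G90
G00 X114.0987 Y173.4690
M3 S793
G1 X110.9012 Y181.3875 F1166
G1 X116.1601 Y188.1159
G1 X124.6165 Y186.9258
G1 X127.8140 Y179.0073
G1 X122.5551 Y172.2789
G1 X114.0987 Y173.4690
M5
G00 X16.1865 Y25.4652
M3 S505
G1 X29.9798 Y55.4022 F2594
G1 X62.3247 Y86.6047
G1 X72.1353 Y100.3185
M5
G00 X129.2157 Y89.8067
M3 S505
G1 X119.0786 Y107.3647 F2594
G1 X98.8044 Y107.3647
G1 X88.6673 Y89.8067
G1 X98.8044 Y72.2487
G1 X119.0786 Y72.2487
G1 X129.2157 Y89.8067
M5
G00 X81.5713 Y90.4621
M3 S505
G1 X63.8901 Y98.9343 F2594
G1 X41.7307 Y115.1008
G1 X17.0316 Y112.7152
M5
G00 X0.0000 Y0.0000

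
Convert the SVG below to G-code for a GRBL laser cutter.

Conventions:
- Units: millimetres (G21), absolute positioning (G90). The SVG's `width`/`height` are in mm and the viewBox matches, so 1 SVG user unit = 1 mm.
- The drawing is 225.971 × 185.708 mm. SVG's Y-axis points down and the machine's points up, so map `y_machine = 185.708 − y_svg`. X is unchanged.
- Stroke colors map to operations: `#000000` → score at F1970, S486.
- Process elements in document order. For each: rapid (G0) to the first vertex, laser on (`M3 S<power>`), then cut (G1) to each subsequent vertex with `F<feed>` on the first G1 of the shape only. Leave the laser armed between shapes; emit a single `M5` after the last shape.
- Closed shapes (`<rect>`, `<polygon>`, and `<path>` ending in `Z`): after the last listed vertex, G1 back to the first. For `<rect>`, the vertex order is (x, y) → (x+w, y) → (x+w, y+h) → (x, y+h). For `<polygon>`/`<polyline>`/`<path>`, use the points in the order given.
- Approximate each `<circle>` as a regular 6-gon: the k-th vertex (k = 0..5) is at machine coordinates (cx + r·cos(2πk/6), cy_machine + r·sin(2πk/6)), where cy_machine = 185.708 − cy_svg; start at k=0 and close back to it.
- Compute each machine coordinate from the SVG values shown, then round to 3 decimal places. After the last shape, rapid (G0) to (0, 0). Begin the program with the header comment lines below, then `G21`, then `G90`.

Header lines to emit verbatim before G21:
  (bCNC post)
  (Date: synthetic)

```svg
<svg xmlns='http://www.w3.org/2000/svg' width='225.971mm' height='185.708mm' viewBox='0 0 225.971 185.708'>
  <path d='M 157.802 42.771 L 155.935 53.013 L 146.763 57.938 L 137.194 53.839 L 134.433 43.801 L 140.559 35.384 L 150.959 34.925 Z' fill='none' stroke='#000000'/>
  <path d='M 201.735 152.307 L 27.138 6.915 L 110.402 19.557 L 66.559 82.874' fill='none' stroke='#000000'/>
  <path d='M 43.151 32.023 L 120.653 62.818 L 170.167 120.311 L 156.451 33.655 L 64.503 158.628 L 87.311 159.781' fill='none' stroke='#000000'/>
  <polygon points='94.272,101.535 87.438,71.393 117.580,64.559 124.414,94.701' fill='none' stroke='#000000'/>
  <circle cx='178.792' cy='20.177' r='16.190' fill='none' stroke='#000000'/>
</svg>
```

1 u = 1 mm; y_m = 185.708 − y.

[1] `<path>` regular polygon, #000000→score S486 F1970: (157.802,142.937) → (155.935,132.695) → (146.763,127.770) → (137.194,131.869) → (134.433,141.907) → (140.559,150.324) → (150.959,150.783) → (157.802,142.937) (closed)

[2] `<path>` open polyline, #000000→score S486 F1970: (201.735,33.401) → (27.138,178.793) → (110.402,166.151) → (66.559,102.834)

[3] `<path>` open polyline, #000000→score S486 F1970: (43.151,153.685) → (120.653,122.890) → (170.167,65.397) → (156.451,152.053) → (64.503,27.080) → (87.311,25.927)

[4] `<polygon>` regular polygon, #000000→score S486 F1970: (94.272,84.173) → (87.438,114.315) → (117.580,121.149) → (124.414,91.007) → (94.272,84.173) (closed)

[5] `<circle>` circle, #000000→score S486 F1970: (194.982,165.531) → (186.887,179.552) → (170.697,179.552) → (162.602,165.531) → (170.697,151.510) → (186.887,151.510) → (194.982,165.531) (closed)

(bCNC post)
(Date: synthetic)
G21
G90
G0 X157.802 Y142.937
M3 S486
G1 X155.935 Y132.695 F1970
G1 X146.763 Y127.770
G1 X137.194 Y131.869
G1 X134.433 Y141.907
G1 X140.559 Y150.324
G1 X150.959 Y150.783
G1 X157.802 Y142.937
G0 X201.735 Y33.401
M3 S486
G1 X27.138 Y178.793 F1970
G1 X110.402 Y166.151
G1 X66.559 Y102.834
G0 X43.151 Y153.685
M3 S486
G1 X120.653 Y122.890 F1970
G1 X170.167 Y65.397
G1 X156.451 Y152.053
G1 X64.503 Y27.080
G1 X87.311 Y25.927
G0 X94.272 Y84.173
M3 S486
G1 X87.438 Y114.315 F1970
G1 X117.580 Y121.149
G1 X124.414 Y91.007
G1 X94.272 Y84.173
G0 X194.982 Y165.531
M3 S486
G1 X186.887 Y179.552 F1970
G1 X170.697 Y179.552
G1 X162.602 Y165.531
G1 X170.697 Y151.510
G1 X186.887 Y151.510
G1 X194.982 Y165.531
M5
G0 X0.000 Y0.000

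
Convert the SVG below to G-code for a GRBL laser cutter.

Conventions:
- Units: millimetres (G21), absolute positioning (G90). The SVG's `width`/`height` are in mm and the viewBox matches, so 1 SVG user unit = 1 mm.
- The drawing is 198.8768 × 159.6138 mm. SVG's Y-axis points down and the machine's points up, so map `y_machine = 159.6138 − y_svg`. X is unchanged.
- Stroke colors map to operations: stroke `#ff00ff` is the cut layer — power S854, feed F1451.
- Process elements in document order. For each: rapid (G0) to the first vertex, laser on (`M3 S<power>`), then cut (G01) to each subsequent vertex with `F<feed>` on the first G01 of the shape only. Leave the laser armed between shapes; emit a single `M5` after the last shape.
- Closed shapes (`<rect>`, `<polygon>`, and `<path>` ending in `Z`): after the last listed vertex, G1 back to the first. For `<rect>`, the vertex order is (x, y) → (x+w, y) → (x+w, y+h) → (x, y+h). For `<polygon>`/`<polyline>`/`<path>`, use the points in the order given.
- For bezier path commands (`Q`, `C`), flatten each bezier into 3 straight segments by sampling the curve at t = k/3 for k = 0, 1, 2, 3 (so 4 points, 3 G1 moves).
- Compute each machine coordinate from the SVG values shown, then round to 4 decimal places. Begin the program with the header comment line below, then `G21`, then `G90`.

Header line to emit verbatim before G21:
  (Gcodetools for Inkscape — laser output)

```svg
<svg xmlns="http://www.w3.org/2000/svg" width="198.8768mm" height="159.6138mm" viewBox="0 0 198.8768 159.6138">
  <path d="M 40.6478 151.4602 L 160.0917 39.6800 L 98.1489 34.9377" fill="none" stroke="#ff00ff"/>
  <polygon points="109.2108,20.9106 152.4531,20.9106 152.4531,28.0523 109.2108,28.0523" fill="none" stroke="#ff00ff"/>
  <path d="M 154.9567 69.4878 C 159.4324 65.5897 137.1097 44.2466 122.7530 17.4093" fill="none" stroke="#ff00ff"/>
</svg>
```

1 u = 1 mm; y_m = 159.6138 − y.

[1] `<path>` open polyline, #ff00ff→cut S854 F1451: (40.6478,8.1536) → (160.0917,119.9338) → (98.1489,124.6761)

[2] `<polygon>` rectangle, #ff00ff→cut S854 F1451: (109.2108,138.7032) → (152.4531,138.7032) → (152.4531,131.5615) → (109.2108,131.5615) → (109.2108,138.7032) (closed)

[3] `<path>` cubic bezier, #ff00ff→cut S854 F1451: (154.9567,90.1260) → (151.7872,99.3965) → (138.4775,117.6412) → (122.7530,142.2045)

(Gcodetools for Inkscape — laser output)
G21
G90
G0 X40.6478 Y8.1536
M3 S854
G01 X160.0917 Y119.9338 F1451
G01 X98.1489 Y124.6761
G0 X109.2108 Y138.7032
M3 S854
G01 X152.4531 Y138.7032 F1451
G01 X152.4531 Y131.5615
G01 X109.2108 Y131.5615
G01 X109.2108 Y138.7032
G0 X154.9567 Y90.1260
M3 S854
G01 X151.7872 Y99.3965 F1451
G01 X138.4775 Y117.6412
G01 X122.7530 Y142.2045
M5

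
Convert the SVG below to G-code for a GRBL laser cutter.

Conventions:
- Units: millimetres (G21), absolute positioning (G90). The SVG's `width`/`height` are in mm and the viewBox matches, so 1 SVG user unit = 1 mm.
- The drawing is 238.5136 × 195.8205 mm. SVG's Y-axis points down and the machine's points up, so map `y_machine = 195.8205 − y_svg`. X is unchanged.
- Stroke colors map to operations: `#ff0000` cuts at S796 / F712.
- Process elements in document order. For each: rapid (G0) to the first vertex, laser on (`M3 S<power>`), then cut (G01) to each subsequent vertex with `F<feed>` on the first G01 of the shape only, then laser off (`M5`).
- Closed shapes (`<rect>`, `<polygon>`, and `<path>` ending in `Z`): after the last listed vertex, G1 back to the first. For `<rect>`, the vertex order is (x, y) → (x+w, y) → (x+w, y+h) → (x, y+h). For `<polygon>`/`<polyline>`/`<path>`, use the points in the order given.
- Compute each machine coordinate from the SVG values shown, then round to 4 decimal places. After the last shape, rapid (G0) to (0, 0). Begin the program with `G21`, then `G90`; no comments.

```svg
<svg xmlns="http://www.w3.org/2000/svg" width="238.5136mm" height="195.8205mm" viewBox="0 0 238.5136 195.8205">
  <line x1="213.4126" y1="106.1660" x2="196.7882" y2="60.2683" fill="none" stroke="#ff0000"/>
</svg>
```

G21
G90
G0 X213.4126 Y89.6545
M3 S796
G01 X196.7882 Y135.5522 F712
M5
G0 X0.0000 Y0.0000

1 u = 1 mm; y_m = 195.8205 − y.

[1] `<line>` line segment, #ff0000→cut S796 F712: (213.4126,89.6545) → (196.7882,135.5522)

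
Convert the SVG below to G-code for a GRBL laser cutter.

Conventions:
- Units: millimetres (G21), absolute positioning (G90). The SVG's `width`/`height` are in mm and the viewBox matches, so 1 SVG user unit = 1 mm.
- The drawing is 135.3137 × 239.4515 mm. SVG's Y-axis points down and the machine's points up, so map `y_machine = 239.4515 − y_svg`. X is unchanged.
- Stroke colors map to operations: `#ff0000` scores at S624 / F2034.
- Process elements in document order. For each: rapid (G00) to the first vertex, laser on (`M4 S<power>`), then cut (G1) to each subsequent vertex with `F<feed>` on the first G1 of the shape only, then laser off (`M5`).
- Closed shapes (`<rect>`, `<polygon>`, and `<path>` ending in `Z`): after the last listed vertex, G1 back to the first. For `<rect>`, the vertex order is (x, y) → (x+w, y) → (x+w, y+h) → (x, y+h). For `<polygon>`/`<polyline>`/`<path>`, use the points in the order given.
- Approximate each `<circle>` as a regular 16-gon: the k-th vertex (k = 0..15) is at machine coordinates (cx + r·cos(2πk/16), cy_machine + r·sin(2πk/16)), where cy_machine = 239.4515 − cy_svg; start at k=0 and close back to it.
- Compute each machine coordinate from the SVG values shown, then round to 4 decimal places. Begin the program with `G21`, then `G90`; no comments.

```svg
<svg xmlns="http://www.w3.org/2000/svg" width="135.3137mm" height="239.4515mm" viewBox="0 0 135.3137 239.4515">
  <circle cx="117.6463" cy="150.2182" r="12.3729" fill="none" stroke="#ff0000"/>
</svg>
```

G21
G90
G00 X130.0192 Y89.2333
M4 S624
G1 X129.0774 Y93.9682 F2034
G1 X126.3953 Y97.9823
G1 X122.3812 Y100.6644
G1 X117.6463 Y101.6062
G1 X112.9114 Y100.6644
G1 X108.8973 Y97.9823
G1 X106.2152 Y93.9682
G1 X105.2734 Y89.2333
G1 X106.2152 Y84.4984
G1 X108.8973 Y80.4843
G1 X112.9114 Y77.8022
G1 X117.6463 Y76.8604
G1 X122.3812 Y77.8022
G1 X126.3953 Y80.4843
G1 X129.0774 Y84.4984
G1 X130.0192 Y89.2333
M5

viewBox `0 0 135.3137 239.4515` with mm width/height → 1 unit = 1 mm. Flip: y_m = 239.4515 − y_svg.

**Shape 1** — `<circle>` circle, stroke `#ff0000` → score (S624, F2034). Machine vertices: (130.0192,89.2333) → (129.0774,93.9682) → (126.3953,97.9823) → (122.3812,100.6644) → (117.6463,101.6062) → (112.9114,100.6644) → (108.8973,97.9823) → (106.2152,93.9682) → (105.2734,89.2333) → (106.2152,84.4984) → (108.8973,80.4843) → (112.9114,77.8022) → (117.6463,76.8604) → (122.3812,77.8022) → (126.3953,80.4843) → (129.0774,84.4984) → (130.0192,89.2333). Closed: final G1 returns to the first vertex.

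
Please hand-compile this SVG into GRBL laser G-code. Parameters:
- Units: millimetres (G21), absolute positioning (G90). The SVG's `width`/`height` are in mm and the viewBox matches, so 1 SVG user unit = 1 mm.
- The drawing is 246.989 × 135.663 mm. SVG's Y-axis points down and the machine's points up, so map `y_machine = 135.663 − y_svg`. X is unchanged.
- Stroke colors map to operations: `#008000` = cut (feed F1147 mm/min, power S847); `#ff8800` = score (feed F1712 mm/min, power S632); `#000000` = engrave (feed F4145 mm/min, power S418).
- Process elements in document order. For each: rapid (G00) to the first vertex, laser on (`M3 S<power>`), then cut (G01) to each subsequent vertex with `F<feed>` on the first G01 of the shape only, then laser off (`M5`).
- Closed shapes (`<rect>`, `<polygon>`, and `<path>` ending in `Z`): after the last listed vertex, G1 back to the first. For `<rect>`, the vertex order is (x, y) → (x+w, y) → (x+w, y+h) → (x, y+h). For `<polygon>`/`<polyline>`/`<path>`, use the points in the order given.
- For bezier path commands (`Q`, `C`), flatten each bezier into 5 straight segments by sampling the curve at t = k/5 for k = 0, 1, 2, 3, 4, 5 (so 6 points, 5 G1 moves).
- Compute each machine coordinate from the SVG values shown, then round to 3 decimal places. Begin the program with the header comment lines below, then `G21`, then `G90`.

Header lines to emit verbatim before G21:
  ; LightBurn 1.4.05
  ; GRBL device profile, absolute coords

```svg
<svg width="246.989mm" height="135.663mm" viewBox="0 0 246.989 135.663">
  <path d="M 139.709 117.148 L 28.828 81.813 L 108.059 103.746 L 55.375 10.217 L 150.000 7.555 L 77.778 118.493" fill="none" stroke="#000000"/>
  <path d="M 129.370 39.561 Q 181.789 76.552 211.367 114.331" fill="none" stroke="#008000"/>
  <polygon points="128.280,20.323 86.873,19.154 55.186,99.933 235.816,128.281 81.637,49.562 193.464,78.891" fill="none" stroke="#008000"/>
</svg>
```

; LightBurn 1.4.05
; GRBL device profile, absolute coords
G21
G90
G00 X139.709 Y18.515
M3 S418
G01 X28.828 Y53.850 F4145
G01 X108.059 Y31.917
G01 X55.375 Y125.446
G01 X150.000 Y128.108
G01 X77.778 Y17.170
M5
G00 X129.370 Y96.102
M3 S847
G01 X149.424 Y81.274 F1147
G01 X167.651 Y66.383
G01 X184.050 Y51.429
G01 X198.622 Y36.412
G01 X211.367 Y21.332
M5
G00 X128.280 Y115.340
M3 S847
G01 X86.873 Y116.509 F1147
G01 X55.186 Y35.730
G01 X235.816 Y7.382
G01 X81.637 Y86.101
G01 X193.464 Y56.772
G01 X128.280 Y115.340
M5

viewBox `0 0 246.989 135.663` with mm width/height → 1 unit = 1 mm. Flip: y_m = 135.663 − y_svg.

**Shape 1** — `<path>` open polyline, stroke `#000000` → engrave (S418, F4145). Machine vertices: (139.709,18.515) → (28.828,53.850) → (108.059,31.917) → (55.375,125.446) → (150.000,128.108) → (77.778,17.170). Open path.

**Shape 2** — `<path>` quadratic bezier, stroke `#008000` → cut (S847, F1147). Control points (SVG): P0=(129.370,39.561), P1=(181.789,76.552), P2=(211.367,114.331); sampled at t=k/5. Machine vertices: (129.370,96.102) → (149.424,81.274) → (167.651,66.383) → (184.050,51.429) → (198.622,36.412) → (211.367,21.332). Open path.

**Shape 3** — `<polygon>` closed polygon, stroke `#008000` → cut (S847, F1147). Machine vertices: (128.280,115.340) → (86.873,116.509) → (55.186,35.730) → (235.816,7.382) → (81.637,86.101) → (193.464,56.772) → (128.280,115.340). Closed: final G1 returns to the first vertex.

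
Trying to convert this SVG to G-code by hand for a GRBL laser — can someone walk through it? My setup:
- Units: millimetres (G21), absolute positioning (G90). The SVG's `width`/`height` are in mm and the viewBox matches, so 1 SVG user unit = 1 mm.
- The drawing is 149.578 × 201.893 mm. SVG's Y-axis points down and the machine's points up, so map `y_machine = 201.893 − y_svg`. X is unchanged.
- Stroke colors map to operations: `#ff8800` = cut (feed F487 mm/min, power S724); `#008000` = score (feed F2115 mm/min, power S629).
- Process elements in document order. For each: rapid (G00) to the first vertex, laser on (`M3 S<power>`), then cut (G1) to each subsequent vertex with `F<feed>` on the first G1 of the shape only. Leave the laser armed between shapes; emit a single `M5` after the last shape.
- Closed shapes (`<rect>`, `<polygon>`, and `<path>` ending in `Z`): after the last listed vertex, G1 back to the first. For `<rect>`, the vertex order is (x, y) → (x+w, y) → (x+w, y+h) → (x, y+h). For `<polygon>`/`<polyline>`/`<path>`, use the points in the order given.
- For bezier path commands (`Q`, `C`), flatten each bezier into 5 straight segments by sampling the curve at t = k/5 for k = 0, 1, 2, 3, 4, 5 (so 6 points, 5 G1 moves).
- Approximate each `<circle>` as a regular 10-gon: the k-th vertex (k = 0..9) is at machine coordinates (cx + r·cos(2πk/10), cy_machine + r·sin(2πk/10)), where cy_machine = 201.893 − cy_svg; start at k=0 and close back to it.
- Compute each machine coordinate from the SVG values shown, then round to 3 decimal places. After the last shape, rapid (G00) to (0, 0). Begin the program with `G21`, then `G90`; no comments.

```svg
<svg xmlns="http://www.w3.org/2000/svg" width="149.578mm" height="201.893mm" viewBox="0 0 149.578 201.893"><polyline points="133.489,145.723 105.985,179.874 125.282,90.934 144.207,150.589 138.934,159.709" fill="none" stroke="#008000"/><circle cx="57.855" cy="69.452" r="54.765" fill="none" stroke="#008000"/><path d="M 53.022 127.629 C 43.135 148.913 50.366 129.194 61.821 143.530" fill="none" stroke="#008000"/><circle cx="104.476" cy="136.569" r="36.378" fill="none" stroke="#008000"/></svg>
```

Since the viewBox matches the mm dimensions, user units are millimetres directly. The only transform is the Y-flip y_m = 201.893 − y_svg.

Shape 1 is a open polyline drawn with `<polyline>`. Its stroke #008000 means score at S629, F2115. After flipping Y the toolpath is (133.489,56.170) → (105.985,22.019) → (125.282,110.959) → (144.207,51.304) → (138.934,42.184).

Shape 2 is a circle drawn with `<circle>`. Its stroke #008000 means score at S629, F2115. After flipping Y the toolpath is (112.620,132.441) → (102.161,164.631) → (74.778,184.526) → (40.932,184.526) → (13.549,164.631) → (3.090,132.441) → (13.549,100.251) → (40.932,80.356) → (74.778,80.356) → (102.161,100.251) → (112.620,132.441), returning to the start.

Shape 3 is a cubic bezier drawn with `<path>`. Its stroke #008000 means score at S629, F2115. After flipping Y the toolpath is (53.022,74.264) → (49.041,65.813) → (48.549,63.601) → (50.928,64.024) → (55.558,63.478) → (61.821,58.363).

Shape 4 is a circle drawn with `<circle>`. Its stroke #008000 means score at S629, F2115. After flipping Y the toolpath is (140.854,65.324) → (133.906,86.706) → (115.717,99.922) → (93.235,99.922) → (75.046,86.706) → (68.098,65.324) → (75.046,43.942) → (93.235,30.726) → (115.717,30.726) → (133.906,43.942) → (140.854,65.324), returning to the start.

G21
G90
G00 X133.489 Y56.170
M3 S629
G1 X105.985 Y22.019 F2115
G1 X125.282 Y110.959
G1 X144.207 Y51.304
G1 X138.934 Y42.184
G00 X112.620 Y132.441
M3 S629
G1 X102.161 Y164.631 F2115
G1 X74.778 Y184.526
G1 X40.932 Y184.526
G1 X13.549 Y164.631
G1 X3.090 Y132.441
G1 X13.549 Y100.251
G1 X40.932 Y80.356
G1 X74.778 Y80.356
G1 X102.161 Y100.251
G1 X112.620 Y132.441
G00 X53.022 Y74.264
M3 S629
G1 X49.041 Y65.813 F2115
G1 X48.549 Y63.601
G1 X50.928 Y64.024
G1 X55.558 Y63.478
G1 X61.821 Y58.363
G00 X140.854 Y65.324
M3 S629
G1 X133.906 Y86.706 F2115
G1 X115.717 Y99.922
G1 X93.235 Y99.922
G1 X75.046 Y86.706
G1 X68.098 Y65.324
G1 X75.046 Y43.942
G1 X93.235 Y30.726
G1 X115.717 Y30.726
G1 X133.906 Y43.942
G1 X140.854 Y65.324
M5
G00 X0.000 Y0.000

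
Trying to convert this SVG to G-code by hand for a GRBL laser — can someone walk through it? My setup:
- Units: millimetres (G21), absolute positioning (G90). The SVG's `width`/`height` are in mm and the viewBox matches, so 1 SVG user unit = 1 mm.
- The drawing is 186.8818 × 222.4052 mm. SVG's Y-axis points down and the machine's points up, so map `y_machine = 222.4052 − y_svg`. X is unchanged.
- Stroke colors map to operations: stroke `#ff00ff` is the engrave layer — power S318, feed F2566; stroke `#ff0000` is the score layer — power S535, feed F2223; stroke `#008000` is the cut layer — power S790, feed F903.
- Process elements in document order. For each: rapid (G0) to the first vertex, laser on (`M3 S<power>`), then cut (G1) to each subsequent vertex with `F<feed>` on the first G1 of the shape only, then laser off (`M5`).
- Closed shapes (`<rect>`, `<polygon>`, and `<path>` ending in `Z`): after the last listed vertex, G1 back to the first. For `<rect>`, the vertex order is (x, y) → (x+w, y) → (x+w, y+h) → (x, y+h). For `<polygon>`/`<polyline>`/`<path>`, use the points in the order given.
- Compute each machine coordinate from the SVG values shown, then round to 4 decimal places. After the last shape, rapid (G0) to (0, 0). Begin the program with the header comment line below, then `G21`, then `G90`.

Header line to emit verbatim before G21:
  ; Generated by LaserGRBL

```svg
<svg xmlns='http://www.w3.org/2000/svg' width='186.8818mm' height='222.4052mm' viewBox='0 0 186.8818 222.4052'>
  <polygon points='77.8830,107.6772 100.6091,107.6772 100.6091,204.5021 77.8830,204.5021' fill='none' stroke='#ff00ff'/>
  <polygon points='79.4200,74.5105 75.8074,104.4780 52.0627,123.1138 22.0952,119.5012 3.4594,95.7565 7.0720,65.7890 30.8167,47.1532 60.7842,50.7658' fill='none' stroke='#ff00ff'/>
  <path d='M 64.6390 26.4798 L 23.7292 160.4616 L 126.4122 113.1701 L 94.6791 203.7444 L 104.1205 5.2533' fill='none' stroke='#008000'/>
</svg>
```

; Generated by LaserGRBL
G21
G90
G0 X77.8830 Y114.7280
M3 S318
G1 X100.6091 Y114.7280 F2566
G1 X100.6091 Y17.9031
G1 X77.8830 Y17.9031
G1 X77.8830 Y114.7280
M5
G0 X79.4200 Y147.8947
M3 S318
G1 X75.8074 Y117.9272 F2566
G1 X52.0627 Y99.2914
G1 X22.0952 Y102.9040
G1 X3.4594 Y126.6487
G1 X7.0720 Y156.6162
G1 X30.8167 Y175.2520
G1 X60.7842 Y171.6394
G1 X79.4200 Y147.8947
M5
G0 X64.6390 Y195.9254
M3 S790
G1 X23.7292 Y61.9436 F903
G1 X126.4122 Y109.2351
G1 X94.6791 Y18.6608
G1 X104.1205 Y217.1519
M5
G0 X0.0000 Y0.0000

1 u = 1 mm; y_m = 222.4052 − y.

[1] `<polygon>` rectangle, #ff00ff→engrave S318 F2566: (77.8830,114.7280) → (100.6091,114.7280) → (100.6091,17.9031) → (77.8830,17.9031) → (77.8830,114.7280) (closed)

[2] `<polygon>` regular polygon, #ff00ff→engrave S318 F2566: (79.4200,147.8947) → (75.8074,117.9272) → (52.0627,99.2914) → (22.0952,102.9040) → (3.4594,126.6487) → (7.0720,156.6162) → (30.8167,175.2520) → (60.7842,171.6394) → (79.4200,147.8947) (closed)

[3] `<path>` open polyline, #008000→cut S790 F903: (64.6390,195.9254) → (23.7292,61.9436) → (126.4122,109.2351) → (94.6791,18.6608) → (104.1205,217.1519)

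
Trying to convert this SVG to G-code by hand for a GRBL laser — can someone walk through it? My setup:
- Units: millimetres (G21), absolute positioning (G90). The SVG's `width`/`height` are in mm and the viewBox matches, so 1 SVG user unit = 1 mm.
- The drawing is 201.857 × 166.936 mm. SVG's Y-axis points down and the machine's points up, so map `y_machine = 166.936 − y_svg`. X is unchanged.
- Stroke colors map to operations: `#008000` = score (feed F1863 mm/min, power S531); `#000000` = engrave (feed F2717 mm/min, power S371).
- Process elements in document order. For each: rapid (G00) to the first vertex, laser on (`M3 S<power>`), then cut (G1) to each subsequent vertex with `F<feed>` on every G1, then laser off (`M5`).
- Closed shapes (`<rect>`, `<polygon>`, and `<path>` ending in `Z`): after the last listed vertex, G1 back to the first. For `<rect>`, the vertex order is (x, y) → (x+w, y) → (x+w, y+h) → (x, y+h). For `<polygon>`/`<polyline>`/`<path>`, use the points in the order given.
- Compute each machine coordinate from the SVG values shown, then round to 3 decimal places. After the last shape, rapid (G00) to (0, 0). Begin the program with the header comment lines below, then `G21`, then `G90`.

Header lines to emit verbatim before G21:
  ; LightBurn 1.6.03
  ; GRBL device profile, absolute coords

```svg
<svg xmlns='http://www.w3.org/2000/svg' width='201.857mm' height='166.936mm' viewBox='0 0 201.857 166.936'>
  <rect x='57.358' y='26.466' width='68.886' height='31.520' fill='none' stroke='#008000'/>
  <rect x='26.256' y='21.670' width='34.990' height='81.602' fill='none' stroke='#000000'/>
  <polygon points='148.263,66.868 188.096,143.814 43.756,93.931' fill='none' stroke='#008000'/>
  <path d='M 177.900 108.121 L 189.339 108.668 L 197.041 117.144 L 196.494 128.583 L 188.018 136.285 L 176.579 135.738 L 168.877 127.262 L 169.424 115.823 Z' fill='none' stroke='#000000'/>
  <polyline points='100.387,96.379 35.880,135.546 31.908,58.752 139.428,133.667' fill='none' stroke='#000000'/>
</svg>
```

; LightBurn 1.6.03
; GRBL device profile, absolute coords
G21
G90
G00 X57.358 Y140.470
M3 S531
G1 X126.244 Y140.470 F1863
G1 X126.244 Y108.950 F1863
G1 X57.358 Y108.950 F1863
G1 X57.358 Y140.470 F1863
M5
G00 X26.256 Y145.266
M3 S371
G1 X61.246 Y145.266 F2717
G1 X61.246 Y63.664 F2717
G1 X26.256 Y63.664 F2717
G1 X26.256 Y145.266 F2717
M5
G00 X148.263 Y100.068
M3 S531
G1 X188.096 Y23.122 F1863
G1 X43.756 Y73.005 F1863
G1 X148.263 Y100.068 F1863
M5
G00 X177.900 Y58.815
M3 S371
G1 X189.339 Y58.268 F2717
G1 X197.041 Y49.792 F2717
G1 X196.494 Y38.353 F2717
G1 X188.018 Y30.651 F2717
G1 X176.579 Y31.198 F2717
G1 X168.877 Y39.674 F2717
G1 X169.424 Y51.113 F2717
G1 X177.900 Y58.815 F2717
M5
G00 X100.387 Y70.557
M3 S371
G1 X35.880 Y31.390 F2717
G1 X31.908 Y108.184 F2717
G1 X139.428 Y33.269 F2717
M5
G00 X0.000 Y0.000

Since the viewBox matches the mm dimensions, user units are millimetres directly. The only transform is the Y-flip y_m = 166.936 − y_svg.

Shape 1 is a rectangle drawn with `<rect>`. Its stroke #008000 means score at S531, F1863. After flipping Y the toolpath is (57.358,140.470) → (126.244,140.470) → (126.244,108.950) → (57.358,108.950) → (57.358,140.470), returning to the start.

Shape 2 is a rectangle drawn with `<rect>`. Its stroke #000000 means engrave at S371, F2717. After flipping Y the toolpath is (26.256,145.266) → (61.246,145.266) → (61.246,63.664) → (26.256,63.664) → (26.256,145.266), returning to the start.

Shape 3 is a closed polygon drawn with `<polygon>`. Its stroke #008000 means score at S531, F1863. After flipping Y the toolpath is (148.263,100.068) → (188.096,23.122) → (43.756,73.005) → (148.263,100.068), returning to the start.

Shape 4 is a regular polygon drawn with `<path>`. Its stroke #000000 means engrave at S371, F2717. After flipping Y the toolpath is (177.900,58.815) → (189.339,58.268) → (197.041,49.792) → (196.494,38.353) → (188.018,30.651) → (176.579,31.198) → (168.877,39.674) → (169.424,51.113) → (177.900,58.815), returning to the start.

Shape 5 is a open polyline drawn with `<polyline>`. Its stroke #000000 means engrave at S371, F2717. After flipping Y the toolpath is (100.387,70.557) → (35.880,31.390) → (31.908,108.184) → (139.428,33.269).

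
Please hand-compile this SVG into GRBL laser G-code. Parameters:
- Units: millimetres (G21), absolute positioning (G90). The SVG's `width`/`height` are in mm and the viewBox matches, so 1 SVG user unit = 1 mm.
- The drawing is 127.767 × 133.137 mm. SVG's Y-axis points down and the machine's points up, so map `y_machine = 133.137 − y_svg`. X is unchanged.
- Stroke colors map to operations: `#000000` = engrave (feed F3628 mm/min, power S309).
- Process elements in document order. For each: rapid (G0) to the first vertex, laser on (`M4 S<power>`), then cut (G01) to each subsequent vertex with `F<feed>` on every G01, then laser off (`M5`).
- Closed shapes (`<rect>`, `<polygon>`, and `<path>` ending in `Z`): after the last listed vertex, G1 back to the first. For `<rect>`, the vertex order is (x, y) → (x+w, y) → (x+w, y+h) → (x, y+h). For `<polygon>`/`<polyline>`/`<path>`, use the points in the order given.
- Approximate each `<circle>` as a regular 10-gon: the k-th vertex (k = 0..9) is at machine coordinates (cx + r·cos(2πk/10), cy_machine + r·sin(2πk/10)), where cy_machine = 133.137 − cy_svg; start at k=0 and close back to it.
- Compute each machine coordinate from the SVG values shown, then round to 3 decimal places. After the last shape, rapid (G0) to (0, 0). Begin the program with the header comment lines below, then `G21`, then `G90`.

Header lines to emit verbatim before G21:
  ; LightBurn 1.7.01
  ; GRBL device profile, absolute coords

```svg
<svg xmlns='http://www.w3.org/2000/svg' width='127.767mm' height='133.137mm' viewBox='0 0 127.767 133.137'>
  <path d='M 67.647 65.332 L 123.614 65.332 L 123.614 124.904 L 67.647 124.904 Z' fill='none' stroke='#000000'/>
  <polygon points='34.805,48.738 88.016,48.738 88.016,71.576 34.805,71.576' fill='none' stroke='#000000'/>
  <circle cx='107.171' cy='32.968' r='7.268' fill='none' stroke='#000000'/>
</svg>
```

; LightBurn 1.7.01
; GRBL device profile, absolute coords
G21
G90
G0 X67.647 Y67.805
M4 S309
G01 X123.614 Y67.805 F3628
G01 X123.614 Y8.233 F3628
G01 X67.647 Y8.233 F3628
G01 X67.647 Y67.805 F3628
M5
G0 X34.805 Y84.399
M4 S309
G01 X88.016 Y84.399 F3628
G01 X88.016 Y61.561 F3628
G01 X34.805 Y61.561 F3628
G01 X34.805 Y84.399 F3628
M5
G0 X114.439 Y100.169
M4 S309
G01 X113.051 Y104.441 F3628
G01 X109.417 Y107.081 F3628
G01 X104.925 Y107.081 F3628
G01 X101.291 Y104.441 F3628
G01 X99.903 Y100.169 F3628
G01 X101.291 Y95.897 F3628
G01 X104.925 Y93.257 F3628
G01 X109.417 Y93.257 F3628
G01 X113.051 Y95.897 F3628
G01 X114.439 Y100.169 F3628
M5
G0 X0.000 Y0.000

1 u = 1 mm; y_m = 133.137 − y.

[1] `<path>` rectangle, #000000→engrave S309 F3628: (67.647,67.805) → (123.614,67.805) → (123.614,8.233) → (67.647,8.233) → (67.647,67.805) (closed)

[2] `<polygon>` rectangle, #000000→engrave S309 F3628: (34.805,84.399) → (88.016,84.399) → (88.016,61.561) → (34.805,61.561) → (34.805,84.399) (closed)

[3] `<circle>` circle, #000000→engrave S309 F3628: (114.439,100.169) → (113.051,104.441) → (109.417,107.081) → (104.925,107.081) → (101.291,104.441) → (99.903,100.169) → (101.291,95.897) → (104.925,93.257) → (109.417,93.257) → (113.051,95.897) → (114.439,100.169) (closed)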